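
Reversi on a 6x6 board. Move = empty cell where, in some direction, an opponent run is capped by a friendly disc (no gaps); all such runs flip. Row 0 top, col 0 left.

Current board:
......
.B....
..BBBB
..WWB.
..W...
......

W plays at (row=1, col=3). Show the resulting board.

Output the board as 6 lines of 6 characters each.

Answer: ......
.B.W..
..BWBB
..WWB.
..W...
......

Derivation:
Place W at (1,3); scan 8 dirs for brackets.
Dir NW: first cell '.' (not opp) -> no flip
Dir N: first cell '.' (not opp) -> no flip
Dir NE: first cell '.' (not opp) -> no flip
Dir W: first cell '.' (not opp) -> no flip
Dir E: first cell '.' (not opp) -> no flip
Dir SW: opp run (2,2), next='.' -> no flip
Dir S: opp run (2,3) capped by W -> flip
Dir SE: opp run (2,4), next='.' -> no flip
All flips: (2,3)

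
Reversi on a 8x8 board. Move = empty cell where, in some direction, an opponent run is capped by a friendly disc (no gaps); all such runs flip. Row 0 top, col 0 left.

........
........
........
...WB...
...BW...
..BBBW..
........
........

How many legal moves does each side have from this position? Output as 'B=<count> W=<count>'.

-- B to move --
(2,2): no bracket -> illegal
(2,3): flips 1 -> legal
(2,4): no bracket -> illegal
(3,2): flips 1 -> legal
(3,5): flips 1 -> legal
(4,2): no bracket -> illegal
(4,5): flips 1 -> legal
(4,6): no bracket -> illegal
(5,6): flips 1 -> legal
(6,4): no bracket -> illegal
(6,5): no bracket -> illegal
(6,6): no bracket -> illegal
B mobility = 5
-- W to move --
(2,3): no bracket -> illegal
(2,4): flips 1 -> legal
(2,5): no bracket -> illegal
(3,2): no bracket -> illegal
(3,5): flips 1 -> legal
(4,1): no bracket -> illegal
(4,2): flips 1 -> legal
(4,5): no bracket -> illegal
(5,1): flips 3 -> legal
(6,1): no bracket -> illegal
(6,2): flips 1 -> legal
(6,3): flips 2 -> legal
(6,4): flips 1 -> legal
(6,5): no bracket -> illegal
W mobility = 7

Answer: B=5 W=7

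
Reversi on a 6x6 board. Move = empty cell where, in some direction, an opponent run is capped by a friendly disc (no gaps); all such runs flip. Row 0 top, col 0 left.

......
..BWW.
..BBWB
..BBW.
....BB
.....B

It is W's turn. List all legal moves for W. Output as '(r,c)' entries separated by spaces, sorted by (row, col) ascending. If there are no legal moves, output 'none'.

Answer: (0,1) (1,1) (2,1) (3,1) (4,1) (4,2) (4,3) (5,4)

Derivation:
(0,1): flips 2 -> legal
(0,2): no bracket -> illegal
(0,3): no bracket -> illegal
(1,1): flips 1 -> legal
(1,5): no bracket -> illegal
(2,1): flips 2 -> legal
(3,1): flips 3 -> legal
(3,5): no bracket -> illegal
(4,1): flips 2 -> legal
(4,2): flips 1 -> legal
(4,3): flips 2 -> legal
(5,3): no bracket -> illegal
(5,4): flips 1 -> legal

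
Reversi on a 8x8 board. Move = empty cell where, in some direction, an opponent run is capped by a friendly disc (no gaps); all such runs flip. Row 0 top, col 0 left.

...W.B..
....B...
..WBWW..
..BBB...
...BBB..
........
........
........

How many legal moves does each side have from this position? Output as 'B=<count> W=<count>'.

-- B to move --
(0,2): no bracket -> illegal
(0,4): no bracket -> illegal
(1,1): flips 1 -> legal
(1,2): flips 1 -> legal
(1,3): no bracket -> illegal
(1,5): flips 1 -> legal
(1,6): flips 1 -> legal
(2,1): flips 1 -> legal
(2,6): flips 2 -> legal
(3,1): no bracket -> illegal
(3,5): no bracket -> illegal
(3,6): flips 1 -> legal
B mobility = 7
-- W to move --
(0,4): flips 1 -> legal
(0,6): no bracket -> illegal
(1,2): no bracket -> illegal
(1,3): no bracket -> illegal
(1,5): no bracket -> illegal
(1,6): no bracket -> illegal
(2,1): no bracket -> illegal
(3,1): no bracket -> illegal
(3,5): no bracket -> illegal
(3,6): no bracket -> illegal
(4,1): no bracket -> illegal
(4,2): flips 2 -> legal
(4,6): no bracket -> illegal
(5,2): flips 2 -> legal
(5,3): no bracket -> illegal
(5,4): flips 2 -> legal
(5,5): flips 2 -> legal
(5,6): no bracket -> illegal
W mobility = 5

Answer: B=7 W=5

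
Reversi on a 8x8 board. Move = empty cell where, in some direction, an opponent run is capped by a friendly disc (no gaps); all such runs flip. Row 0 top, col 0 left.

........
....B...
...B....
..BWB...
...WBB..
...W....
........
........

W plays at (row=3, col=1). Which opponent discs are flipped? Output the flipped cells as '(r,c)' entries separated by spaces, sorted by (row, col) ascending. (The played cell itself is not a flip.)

Answer: (3,2)

Derivation:
Dir NW: first cell '.' (not opp) -> no flip
Dir N: first cell '.' (not opp) -> no flip
Dir NE: first cell '.' (not opp) -> no flip
Dir W: first cell '.' (not opp) -> no flip
Dir E: opp run (3,2) capped by W -> flip
Dir SW: first cell '.' (not opp) -> no flip
Dir S: first cell '.' (not opp) -> no flip
Dir SE: first cell '.' (not opp) -> no flip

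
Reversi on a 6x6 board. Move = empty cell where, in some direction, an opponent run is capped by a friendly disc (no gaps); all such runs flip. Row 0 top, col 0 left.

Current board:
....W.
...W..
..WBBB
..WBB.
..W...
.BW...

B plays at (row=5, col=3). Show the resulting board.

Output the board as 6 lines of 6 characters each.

Place B at (5,3); scan 8 dirs for brackets.
Dir NW: opp run (4,2), next='.' -> no flip
Dir N: first cell '.' (not opp) -> no flip
Dir NE: first cell '.' (not opp) -> no flip
Dir W: opp run (5,2) capped by B -> flip
Dir E: first cell '.' (not opp) -> no flip
Dir SW: edge -> no flip
Dir S: edge -> no flip
Dir SE: edge -> no flip
All flips: (5,2)

Answer: ....W.
...W..
..WBBB
..WBB.
..W...
.BBB..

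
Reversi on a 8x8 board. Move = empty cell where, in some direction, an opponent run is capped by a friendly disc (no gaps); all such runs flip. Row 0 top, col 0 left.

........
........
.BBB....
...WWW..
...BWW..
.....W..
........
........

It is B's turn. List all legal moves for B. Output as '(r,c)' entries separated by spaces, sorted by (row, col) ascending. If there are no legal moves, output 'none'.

(2,4): no bracket -> illegal
(2,5): flips 1 -> legal
(2,6): no bracket -> illegal
(3,2): no bracket -> illegal
(3,6): no bracket -> illegal
(4,2): no bracket -> illegal
(4,6): flips 2 -> legal
(5,3): no bracket -> illegal
(5,4): no bracket -> illegal
(5,6): flips 2 -> legal
(6,4): no bracket -> illegal
(6,5): no bracket -> illegal
(6,6): flips 3 -> legal

Answer: (2,5) (4,6) (5,6) (6,6)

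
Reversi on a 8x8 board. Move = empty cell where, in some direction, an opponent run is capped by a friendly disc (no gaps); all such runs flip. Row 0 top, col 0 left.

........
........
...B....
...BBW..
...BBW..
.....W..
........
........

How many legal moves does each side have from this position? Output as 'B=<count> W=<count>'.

-- B to move --
(2,4): no bracket -> illegal
(2,5): no bracket -> illegal
(2,6): flips 1 -> legal
(3,6): flips 1 -> legal
(4,6): flips 1 -> legal
(5,4): no bracket -> illegal
(5,6): flips 1 -> legal
(6,4): no bracket -> illegal
(6,5): no bracket -> illegal
(6,6): flips 1 -> legal
B mobility = 5
-- W to move --
(1,2): flips 2 -> legal
(1,3): no bracket -> illegal
(1,4): no bracket -> illegal
(2,2): flips 2 -> legal
(2,4): no bracket -> illegal
(2,5): no bracket -> illegal
(3,2): flips 2 -> legal
(4,2): flips 2 -> legal
(5,2): no bracket -> illegal
(5,3): flips 1 -> legal
(5,4): no bracket -> illegal
W mobility = 5

Answer: B=5 W=5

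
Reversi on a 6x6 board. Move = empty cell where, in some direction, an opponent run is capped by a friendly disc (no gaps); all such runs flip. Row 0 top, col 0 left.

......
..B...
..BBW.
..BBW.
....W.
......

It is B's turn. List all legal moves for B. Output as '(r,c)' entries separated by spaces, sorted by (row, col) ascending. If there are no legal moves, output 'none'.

Answer: (1,5) (2,5) (3,5) (4,5) (5,5)

Derivation:
(1,3): no bracket -> illegal
(1,4): no bracket -> illegal
(1,5): flips 1 -> legal
(2,5): flips 1 -> legal
(3,5): flips 1 -> legal
(4,3): no bracket -> illegal
(4,5): flips 1 -> legal
(5,3): no bracket -> illegal
(5,4): no bracket -> illegal
(5,5): flips 1 -> legal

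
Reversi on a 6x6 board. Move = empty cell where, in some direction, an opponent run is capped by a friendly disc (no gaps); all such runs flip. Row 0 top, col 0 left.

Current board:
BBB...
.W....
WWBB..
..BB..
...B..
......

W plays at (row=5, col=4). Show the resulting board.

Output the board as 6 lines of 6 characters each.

Place W at (5,4); scan 8 dirs for brackets.
Dir NW: opp run (4,3) (3,2) capped by W -> flip
Dir N: first cell '.' (not opp) -> no flip
Dir NE: first cell '.' (not opp) -> no flip
Dir W: first cell '.' (not opp) -> no flip
Dir E: first cell '.' (not opp) -> no flip
Dir SW: edge -> no flip
Dir S: edge -> no flip
Dir SE: edge -> no flip
All flips: (3,2) (4,3)

Answer: BBB...
.W....
WWBB..
..WB..
...W..
....W.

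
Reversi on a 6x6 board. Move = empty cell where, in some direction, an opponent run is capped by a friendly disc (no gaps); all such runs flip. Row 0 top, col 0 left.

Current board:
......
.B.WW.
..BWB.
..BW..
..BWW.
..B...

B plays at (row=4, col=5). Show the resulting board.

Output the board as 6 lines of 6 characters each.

Answer: ......
.B.WW.
..BWB.
..BW..
..BBBB
..B...

Derivation:
Place B at (4,5); scan 8 dirs for brackets.
Dir NW: first cell '.' (not opp) -> no flip
Dir N: first cell '.' (not opp) -> no flip
Dir NE: edge -> no flip
Dir W: opp run (4,4) (4,3) capped by B -> flip
Dir E: edge -> no flip
Dir SW: first cell '.' (not opp) -> no flip
Dir S: first cell '.' (not opp) -> no flip
Dir SE: edge -> no flip
All flips: (4,3) (4,4)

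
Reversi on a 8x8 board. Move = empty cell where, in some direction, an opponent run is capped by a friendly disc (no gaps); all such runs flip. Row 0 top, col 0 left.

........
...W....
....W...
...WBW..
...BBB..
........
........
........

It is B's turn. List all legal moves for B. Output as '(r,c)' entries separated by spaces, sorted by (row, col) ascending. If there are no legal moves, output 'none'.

Answer: (1,4) (2,2) (2,3) (2,5) (2,6) (3,2) (3,6)

Derivation:
(0,2): no bracket -> illegal
(0,3): no bracket -> illegal
(0,4): no bracket -> illegal
(1,2): no bracket -> illegal
(1,4): flips 1 -> legal
(1,5): no bracket -> illegal
(2,2): flips 1 -> legal
(2,3): flips 1 -> legal
(2,5): flips 1 -> legal
(2,6): flips 1 -> legal
(3,2): flips 1 -> legal
(3,6): flips 1 -> legal
(4,2): no bracket -> illegal
(4,6): no bracket -> illegal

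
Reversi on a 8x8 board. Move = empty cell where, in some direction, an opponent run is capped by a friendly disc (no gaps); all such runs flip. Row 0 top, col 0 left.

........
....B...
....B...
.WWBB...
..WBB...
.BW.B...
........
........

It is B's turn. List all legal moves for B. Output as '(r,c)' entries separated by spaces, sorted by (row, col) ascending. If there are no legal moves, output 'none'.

Answer: (2,1) (3,0) (4,1) (5,3) (6,1)

Derivation:
(2,0): no bracket -> illegal
(2,1): flips 1 -> legal
(2,2): no bracket -> illegal
(2,3): no bracket -> illegal
(3,0): flips 2 -> legal
(4,0): no bracket -> illegal
(4,1): flips 1 -> legal
(5,3): flips 1 -> legal
(6,1): flips 1 -> legal
(6,2): no bracket -> illegal
(6,3): no bracket -> illegal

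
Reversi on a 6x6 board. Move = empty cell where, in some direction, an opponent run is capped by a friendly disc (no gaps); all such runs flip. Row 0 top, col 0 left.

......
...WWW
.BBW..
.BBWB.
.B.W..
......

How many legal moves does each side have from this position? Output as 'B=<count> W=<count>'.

Answer: B=7 W=9

Derivation:
-- B to move --
(0,2): no bracket -> illegal
(0,3): no bracket -> illegal
(0,4): flips 1 -> legal
(0,5): flips 2 -> legal
(1,2): flips 1 -> legal
(2,4): flips 1 -> legal
(2,5): no bracket -> illegal
(4,2): no bracket -> illegal
(4,4): flips 1 -> legal
(5,2): flips 1 -> legal
(5,3): no bracket -> illegal
(5,4): flips 1 -> legal
B mobility = 7
-- W to move --
(1,0): flips 2 -> legal
(1,1): flips 1 -> legal
(1,2): no bracket -> illegal
(2,0): flips 2 -> legal
(2,4): no bracket -> illegal
(2,5): flips 1 -> legal
(3,0): flips 2 -> legal
(3,5): flips 1 -> legal
(4,0): flips 2 -> legal
(4,2): no bracket -> illegal
(4,4): no bracket -> illegal
(4,5): flips 1 -> legal
(5,0): flips 2 -> legal
(5,1): no bracket -> illegal
(5,2): no bracket -> illegal
W mobility = 9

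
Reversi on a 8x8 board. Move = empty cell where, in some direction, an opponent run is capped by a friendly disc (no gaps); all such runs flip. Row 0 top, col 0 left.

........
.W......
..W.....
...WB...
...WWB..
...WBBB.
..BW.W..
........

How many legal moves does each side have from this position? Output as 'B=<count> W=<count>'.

-- B to move --
(0,0): flips 4 -> legal
(0,1): no bracket -> illegal
(0,2): no bracket -> illegal
(1,0): no bracket -> illegal
(1,2): no bracket -> illegal
(1,3): no bracket -> illegal
(2,0): no bracket -> illegal
(2,1): no bracket -> illegal
(2,3): no bracket -> illegal
(2,4): no bracket -> illegal
(3,1): no bracket -> illegal
(3,2): flips 2 -> legal
(3,5): flips 2 -> legal
(4,2): flips 2 -> legal
(5,2): flips 2 -> legal
(6,4): flips 1 -> legal
(6,6): no bracket -> illegal
(7,2): flips 1 -> legal
(7,3): no bracket -> illegal
(7,4): flips 1 -> legal
(7,5): flips 1 -> legal
(7,6): flips 1 -> legal
B mobility = 10
-- W to move --
(2,3): no bracket -> illegal
(2,4): flips 1 -> legal
(2,5): flips 1 -> legal
(3,5): flips 3 -> legal
(3,6): flips 2 -> legal
(4,6): flips 1 -> legal
(4,7): flips 1 -> legal
(5,1): no bracket -> illegal
(5,2): no bracket -> illegal
(5,7): flips 3 -> legal
(6,1): flips 1 -> legal
(6,4): flips 1 -> legal
(6,6): flips 1 -> legal
(6,7): no bracket -> illegal
(7,1): flips 1 -> legal
(7,2): no bracket -> illegal
(7,3): no bracket -> illegal
W mobility = 11

Answer: B=10 W=11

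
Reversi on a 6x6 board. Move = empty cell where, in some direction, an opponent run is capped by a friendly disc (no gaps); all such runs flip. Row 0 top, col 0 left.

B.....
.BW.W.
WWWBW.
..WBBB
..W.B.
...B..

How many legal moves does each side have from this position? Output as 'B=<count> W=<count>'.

-- B to move --
(0,1): flips 1 -> legal
(0,2): no bracket -> illegal
(0,3): no bracket -> illegal
(0,4): flips 2 -> legal
(0,5): flips 1 -> legal
(1,0): no bracket -> illegal
(1,3): flips 2 -> legal
(1,5): flips 1 -> legal
(2,5): flips 1 -> legal
(3,0): no bracket -> illegal
(3,1): flips 3 -> legal
(4,1): flips 1 -> legal
(4,3): no bracket -> illegal
(5,1): flips 1 -> legal
(5,2): no bracket -> illegal
B mobility = 9
-- W to move --
(0,1): flips 1 -> legal
(0,2): flips 1 -> legal
(1,0): flips 1 -> legal
(1,3): no bracket -> illegal
(2,5): no bracket -> illegal
(4,3): no bracket -> illegal
(4,5): flips 2 -> legal
(5,2): no bracket -> illegal
(5,4): flips 2 -> legal
(5,5): flips 2 -> legal
W mobility = 6

Answer: B=9 W=6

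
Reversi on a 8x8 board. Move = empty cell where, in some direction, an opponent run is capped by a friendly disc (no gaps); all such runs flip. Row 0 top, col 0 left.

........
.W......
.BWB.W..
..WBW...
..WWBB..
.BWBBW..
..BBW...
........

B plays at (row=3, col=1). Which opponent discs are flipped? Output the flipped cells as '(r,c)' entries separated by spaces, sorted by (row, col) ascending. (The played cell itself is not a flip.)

Answer: (3,2) (4,2)

Derivation:
Dir NW: first cell '.' (not opp) -> no flip
Dir N: first cell 'B' (not opp) -> no flip
Dir NE: opp run (2,2), next='.' -> no flip
Dir W: first cell '.' (not opp) -> no flip
Dir E: opp run (3,2) capped by B -> flip
Dir SW: first cell '.' (not opp) -> no flip
Dir S: first cell '.' (not opp) -> no flip
Dir SE: opp run (4,2) capped by B -> flip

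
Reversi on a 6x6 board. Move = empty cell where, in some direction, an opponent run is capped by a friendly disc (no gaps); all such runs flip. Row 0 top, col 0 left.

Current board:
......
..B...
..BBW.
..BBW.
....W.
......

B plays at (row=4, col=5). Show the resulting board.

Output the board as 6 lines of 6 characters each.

Answer: ......
..B...
..BBW.
..BBB.
....WB
......

Derivation:
Place B at (4,5); scan 8 dirs for brackets.
Dir NW: opp run (3,4) capped by B -> flip
Dir N: first cell '.' (not opp) -> no flip
Dir NE: edge -> no flip
Dir W: opp run (4,4), next='.' -> no flip
Dir E: edge -> no flip
Dir SW: first cell '.' (not opp) -> no flip
Dir S: first cell '.' (not opp) -> no flip
Dir SE: edge -> no flip
All flips: (3,4)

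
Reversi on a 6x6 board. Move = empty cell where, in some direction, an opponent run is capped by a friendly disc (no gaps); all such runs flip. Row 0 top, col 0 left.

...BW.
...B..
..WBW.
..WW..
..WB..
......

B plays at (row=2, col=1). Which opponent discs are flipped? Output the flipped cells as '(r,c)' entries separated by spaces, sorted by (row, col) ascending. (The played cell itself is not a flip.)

Dir NW: first cell '.' (not opp) -> no flip
Dir N: first cell '.' (not opp) -> no flip
Dir NE: first cell '.' (not opp) -> no flip
Dir W: first cell '.' (not opp) -> no flip
Dir E: opp run (2,2) capped by B -> flip
Dir SW: first cell '.' (not opp) -> no flip
Dir S: first cell '.' (not opp) -> no flip
Dir SE: opp run (3,2) capped by B -> flip

Answer: (2,2) (3,2)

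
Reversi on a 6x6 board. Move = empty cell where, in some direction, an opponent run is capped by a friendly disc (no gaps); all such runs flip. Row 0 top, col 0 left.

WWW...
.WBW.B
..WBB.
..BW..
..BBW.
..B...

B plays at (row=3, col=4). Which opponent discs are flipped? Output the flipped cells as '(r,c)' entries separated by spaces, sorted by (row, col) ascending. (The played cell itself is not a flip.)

Answer: (3,3)

Derivation:
Dir NW: first cell 'B' (not opp) -> no flip
Dir N: first cell 'B' (not opp) -> no flip
Dir NE: first cell '.' (not opp) -> no flip
Dir W: opp run (3,3) capped by B -> flip
Dir E: first cell '.' (not opp) -> no flip
Dir SW: first cell 'B' (not opp) -> no flip
Dir S: opp run (4,4), next='.' -> no flip
Dir SE: first cell '.' (not opp) -> no flip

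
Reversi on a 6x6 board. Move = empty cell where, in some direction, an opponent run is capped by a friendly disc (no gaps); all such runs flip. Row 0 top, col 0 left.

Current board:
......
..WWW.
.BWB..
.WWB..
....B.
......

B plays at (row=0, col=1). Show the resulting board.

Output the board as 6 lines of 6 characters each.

Answer: .B....
..BWW.
.BWB..
.WWB..
....B.
......

Derivation:
Place B at (0,1); scan 8 dirs for brackets.
Dir NW: edge -> no flip
Dir N: edge -> no flip
Dir NE: edge -> no flip
Dir W: first cell '.' (not opp) -> no flip
Dir E: first cell '.' (not opp) -> no flip
Dir SW: first cell '.' (not opp) -> no flip
Dir S: first cell '.' (not opp) -> no flip
Dir SE: opp run (1,2) capped by B -> flip
All flips: (1,2)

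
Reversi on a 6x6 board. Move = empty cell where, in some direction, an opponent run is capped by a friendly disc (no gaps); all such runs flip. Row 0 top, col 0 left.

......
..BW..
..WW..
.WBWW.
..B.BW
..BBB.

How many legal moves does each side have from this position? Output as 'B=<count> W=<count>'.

-- B to move --
(0,2): no bracket -> illegal
(0,3): no bracket -> illegal
(0,4): no bracket -> illegal
(1,1): flips 2 -> legal
(1,4): flips 2 -> legal
(2,0): flips 1 -> legal
(2,1): no bracket -> illegal
(2,4): flips 2 -> legal
(2,5): no bracket -> illegal
(3,0): flips 1 -> legal
(3,5): flips 2 -> legal
(4,0): no bracket -> illegal
(4,1): no bracket -> illegal
(4,3): no bracket -> illegal
(5,5): no bracket -> illegal
B mobility = 6
-- W to move --
(0,1): flips 1 -> legal
(0,2): flips 1 -> legal
(0,3): no bracket -> illegal
(1,1): flips 1 -> legal
(2,1): no bracket -> illegal
(3,5): no bracket -> illegal
(4,1): flips 1 -> legal
(4,3): flips 1 -> legal
(5,1): flips 1 -> legal
(5,5): flips 1 -> legal
W mobility = 7

Answer: B=6 W=7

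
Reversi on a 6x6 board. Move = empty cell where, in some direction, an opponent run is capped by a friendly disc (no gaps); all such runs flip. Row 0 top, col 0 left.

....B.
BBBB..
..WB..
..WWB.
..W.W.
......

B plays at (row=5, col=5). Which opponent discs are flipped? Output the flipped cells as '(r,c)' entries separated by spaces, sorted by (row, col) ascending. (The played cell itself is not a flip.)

Answer: (2,2) (3,3) (4,4)

Derivation:
Dir NW: opp run (4,4) (3,3) (2,2) capped by B -> flip
Dir N: first cell '.' (not opp) -> no flip
Dir NE: edge -> no flip
Dir W: first cell '.' (not opp) -> no flip
Dir E: edge -> no flip
Dir SW: edge -> no flip
Dir S: edge -> no flip
Dir SE: edge -> no flip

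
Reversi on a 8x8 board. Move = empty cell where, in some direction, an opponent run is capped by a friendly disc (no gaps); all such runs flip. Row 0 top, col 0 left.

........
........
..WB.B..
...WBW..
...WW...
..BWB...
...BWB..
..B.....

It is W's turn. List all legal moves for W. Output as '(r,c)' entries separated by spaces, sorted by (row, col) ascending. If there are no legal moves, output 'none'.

(1,2): no bracket -> illegal
(1,3): flips 1 -> legal
(1,4): no bracket -> illegal
(1,5): flips 1 -> legal
(1,6): flips 2 -> legal
(2,4): flips 2 -> legal
(2,6): no bracket -> illegal
(3,2): no bracket -> illegal
(3,6): no bracket -> illegal
(4,1): no bracket -> illegal
(4,2): no bracket -> illegal
(4,5): no bracket -> illegal
(5,1): flips 1 -> legal
(5,5): flips 1 -> legal
(5,6): no bracket -> illegal
(6,1): flips 1 -> legal
(6,2): flips 1 -> legal
(6,6): flips 1 -> legal
(7,1): no bracket -> illegal
(7,3): flips 1 -> legal
(7,4): no bracket -> illegal
(7,5): no bracket -> illegal
(7,6): flips 2 -> legal

Answer: (1,3) (1,5) (1,6) (2,4) (5,1) (5,5) (6,1) (6,2) (6,6) (7,3) (7,6)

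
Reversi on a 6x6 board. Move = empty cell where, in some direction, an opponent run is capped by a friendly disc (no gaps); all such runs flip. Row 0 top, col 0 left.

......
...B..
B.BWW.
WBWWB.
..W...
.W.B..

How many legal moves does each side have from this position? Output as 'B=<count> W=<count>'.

Answer: B=8 W=9

Derivation:
-- B to move --
(1,2): flips 1 -> legal
(1,4): flips 1 -> legal
(1,5): no bracket -> illegal
(2,1): no bracket -> illegal
(2,5): flips 2 -> legal
(3,5): flips 1 -> legal
(4,0): flips 1 -> legal
(4,1): no bracket -> illegal
(4,3): flips 2 -> legal
(4,4): flips 1 -> legal
(5,0): no bracket -> illegal
(5,2): flips 2 -> legal
B mobility = 8
-- W to move --
(0,2): flips 1 -> legal
(0,3): flips 1 -> legal
(0,4): no bracket -> illegal
(1,0): flips 1 -> legal
(1,1): flips 1 -> legal
(1,2): flips 1 -> legal
(1,4): no bracket -> illegal
(2,1): flips 1 -> legal
(2,5): no bracket -> illegal
(3,5): flips 1 -> legal
(4,0): no bracket -> illegal
(4,1): no bracket -> illegal
(4,3): no bracket -> illegal
(4,4): flips 1 -> legal
(4,5): flips 1 -> legal
(5,2): no bracket -> illegal
(5,4): no bracket -> illegal
W mobility = 9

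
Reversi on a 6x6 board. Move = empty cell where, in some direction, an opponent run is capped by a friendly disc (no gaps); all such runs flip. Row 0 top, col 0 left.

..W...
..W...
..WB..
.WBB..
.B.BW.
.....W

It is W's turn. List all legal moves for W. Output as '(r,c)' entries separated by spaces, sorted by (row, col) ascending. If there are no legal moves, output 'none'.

Answer: (2,4) (3,4) (4,2) (5,1)

Derivation:
(1,3): no bracket -> illegal
(1,4): no bracket -> illegal
(2,1): no bracket -> illegal
(2,4): flips 1 -> legal
(3,0): no bracket -> illegal
(3,4): flips 3 -> legal
(4,0): no bracket -> illegal
(4,2): flips 2 -> legal
(5,0): no bracket -> illegal
(5,1): flips 1 -> legal
(5,2): no bracket -> illegal
(5,3): no bracket -> illegal
(5,4): no bracket -> illegal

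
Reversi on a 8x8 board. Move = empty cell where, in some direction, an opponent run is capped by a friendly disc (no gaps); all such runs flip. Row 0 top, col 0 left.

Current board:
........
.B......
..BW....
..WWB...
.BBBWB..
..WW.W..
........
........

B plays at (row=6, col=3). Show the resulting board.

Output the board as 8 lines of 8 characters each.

Place B at (6,3); scan 8 dirs for brackets.
Dir NW: opp run (5,2) capped by B -> flip
Dir N: opp run (5,3) capped by B -> flip
Dir NE: first cell '.' (not opp) -> no flip
Dir W: first cell '.' (not opp) -> no flip
Dir E: first cell '.' (not opp) -> no flip
Dir SW: first cell '.' (not opp) -> no flip
Dir S: first cell '.' (not opp) -> no flip
Dir SE: first cell '.' (not opp) -> no flip
All flips: (5,2) (5,3)

Answer: ........
.B......
..BW....
..WWB...
.BBBWB..
..BB.W..
...B....
........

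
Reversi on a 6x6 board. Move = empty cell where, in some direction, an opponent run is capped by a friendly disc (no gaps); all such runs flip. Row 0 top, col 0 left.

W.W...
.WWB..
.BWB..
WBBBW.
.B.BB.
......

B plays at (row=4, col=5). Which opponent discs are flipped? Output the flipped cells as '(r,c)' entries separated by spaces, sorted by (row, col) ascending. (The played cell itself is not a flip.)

Answer: (3,4)

Derivation:
Dir NW: opp run (3,4) capped by B -> flip
Dir N: first cell '.' (not opp) -> no flip
Dir NE: edge -> no flip
Dir W: first cell 'B' (not opp) -> no flip
Dir E: edge -> no flip
Dir SW: first cell '.' (not opp) -> no flip
Dir S: first cell '.' (not opp) -> no flip
Dir SE: edge -> no flip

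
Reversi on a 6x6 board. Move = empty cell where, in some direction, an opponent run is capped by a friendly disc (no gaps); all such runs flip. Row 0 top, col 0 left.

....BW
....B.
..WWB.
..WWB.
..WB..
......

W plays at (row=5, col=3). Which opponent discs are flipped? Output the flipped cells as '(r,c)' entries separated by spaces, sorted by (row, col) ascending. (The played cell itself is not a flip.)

Answer: (4,3)

Derivation:
Dir NW: first cell 'W' (not opp) -> no flip
Dir N: opp run (4,3) capped by W -> flip
Dir NE: first cell '.' (not opp) -> no flip
Dir W: first cell '.' (not opp) -> no flip
Dir E: first cell '.' (not opp) -> no flip
Dir SW: edge -> no flip
Dir S: edge -> no flip
Dir SE: edge -> no flip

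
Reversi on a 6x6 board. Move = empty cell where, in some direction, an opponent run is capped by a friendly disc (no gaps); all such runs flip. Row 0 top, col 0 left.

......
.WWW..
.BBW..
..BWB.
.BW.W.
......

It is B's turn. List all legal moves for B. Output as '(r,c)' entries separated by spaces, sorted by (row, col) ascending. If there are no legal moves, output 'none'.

Answer: (0,0) (0,1) (0,2) (0,3) (0,4) (1,4) (2,4) (4,3) (5,2) (5,4) (5,5)

Derivation:
(0,0): flips 1 -> legal
(0,1): flips 3 -> legal
(0,2): flips 1 -> legal
(0,3): flips 1 -> legal
(0,4): flips 1 -> legal
(1,0): no bracket -> illegal
(1,4): flips 1 -> legal
(2,0): no bracket -> illegal
(2,4): flips 1 -> legal
(3,1): no bracket -> illegal
(3,5): no bracket -> illegal
(4,3): flips 1 -> legal
(4,5): no bracket -> illegal
(5,1): no bracket -> illegal
(5,2): flips 1 -> legal
(5,3): no bracket -> illegal
(5,4): flips 1 -> legal
(5,5): flips 2 -> legal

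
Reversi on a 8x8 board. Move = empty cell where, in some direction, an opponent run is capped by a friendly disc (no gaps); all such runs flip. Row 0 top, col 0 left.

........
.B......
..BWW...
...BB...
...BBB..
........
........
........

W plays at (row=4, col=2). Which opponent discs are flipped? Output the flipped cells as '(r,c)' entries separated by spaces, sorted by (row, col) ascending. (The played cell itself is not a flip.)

Dir NW: first cell '.' (not opp) -> no flip
Dir N: first cell '.' (not opp) -> no flip
Dir NE: opp run (3,3) capped by W -> flip
Dir W: first cell '.' (not opp) -> no flip
Dir E: opp run (4,3) (4,4) (4,5), next='.' -> no flip
Dir SW: first cell '.' (not opp) -> no flip
Dir S: first cell '.' (not opp) -> no flip
Dir SE: first cell '.' (not opp) -> no flip

Answer: (3,3)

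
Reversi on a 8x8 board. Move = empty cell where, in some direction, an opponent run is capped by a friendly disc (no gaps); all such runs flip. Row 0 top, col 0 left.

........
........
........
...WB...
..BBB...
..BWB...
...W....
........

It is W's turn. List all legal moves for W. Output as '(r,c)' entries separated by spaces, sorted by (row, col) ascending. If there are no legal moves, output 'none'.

Answer: (3,1) (3,5) (4,1) (4,5) (5,1) (5,5)

Derivation:
(2,3): no bracket -> illegal
(2,4): no bracket -> illegal
(2,5): no bracket -> illegal
(3,1): flips 1 -> legal
(3,2): no bracket -> illegal
(3,5): flips 2 -> legal
(4,1): flips 1 -> legal
(4,5): flips 1 -> legal
(5,1): flips 2 -> legal
(5,5): flips 2 -> legal
(6,1): no bracket -> illegal
(6,2): no bracket -> illegal
(6,4): no bracket -> illegal
(6,5): no bracket -> illegal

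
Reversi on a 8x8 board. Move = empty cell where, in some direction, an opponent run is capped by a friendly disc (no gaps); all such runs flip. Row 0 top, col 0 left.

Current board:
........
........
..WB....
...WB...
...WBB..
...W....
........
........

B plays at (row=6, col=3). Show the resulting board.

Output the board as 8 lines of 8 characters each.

Place B at (6,3); scan 8 dirs for brackets.
Dir NW: first cell '.' (not opp) -> no flip
Dir N: opp run (5,3) (4,3) (3,3) capped by B -> flip
Dir NE: first cell '.' (not opp) -> no flip
Dir W: first cell '.' (not opp) -> no flip
Dir E: first cell '.' (not opp) -> no flip
Dir SW: first cell '.' (not opp) -> no flip
Dir S: first cell '.' (not opp) -> no flip
Dir SE: first cell '.' (not opp) -> no flip
All flips: (3,3) (4,3) (5,3)

Answer: ........
........
..WB....
...BB...
...BBB..
...B....
...B....
........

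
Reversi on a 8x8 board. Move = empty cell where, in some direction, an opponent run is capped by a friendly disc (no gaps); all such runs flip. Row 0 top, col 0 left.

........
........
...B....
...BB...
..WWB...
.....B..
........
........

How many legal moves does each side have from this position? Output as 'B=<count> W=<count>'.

Answer: B=4 W=4

Derivation:
-- B to move --
(3,1): no bracket -> illegal
(3,2): no bracket -> illegal
(4,1): flips 2 -> legal
(5,1): flips 1 -> legal
(5,2): flips 1 -> legal
(5,3): flips 1 -> legal
(5,4): no bracket -> illegal
B mobility = 4
-- W to move --
(1,2): no bracket -> illegal
(1,3): flips 2 -> legal
(1,4): no bracket -> illegal
(2,2): no bracket -> illegal
(2,4): flips 1 -> legal
(2,5): flips 1 -> legal
(3,2): no bracket -> illegal
(3,5): no bracket -> illegal
(4,5): flips 1 -> legal
(4,6): no bracket -> illegal
(5,3): no bracket -> illegal
(5,4): no bracket -> illegal
(5,6): no bracket -> illegal
(6,4): no bracket -> illegal
(6,5): no bracket -> illegal
(6,6): no bracket -> illegal
W mobility = 4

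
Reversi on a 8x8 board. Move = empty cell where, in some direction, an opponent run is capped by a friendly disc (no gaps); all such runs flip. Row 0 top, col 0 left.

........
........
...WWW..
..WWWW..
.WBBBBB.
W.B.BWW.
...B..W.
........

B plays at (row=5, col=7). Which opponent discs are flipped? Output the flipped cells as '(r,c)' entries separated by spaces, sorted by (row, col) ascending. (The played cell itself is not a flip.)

Answer: (5,5) (5,6)

Derivation:
Dir NW: first cell 'B' (not opp) -> no flip
Dir N: first cell '.' (not opp) -> no flip
Dir NE: edge -> no flip
Dir W: opp run (5,6) (5,5) capped by B -> flip
Dir E: edge -> no flip
Dir SW: opp run (6,6), next='.' -> no flip
Dir S: first cell '.' (not opp) -> no flip
Dir SE: edge -> no flip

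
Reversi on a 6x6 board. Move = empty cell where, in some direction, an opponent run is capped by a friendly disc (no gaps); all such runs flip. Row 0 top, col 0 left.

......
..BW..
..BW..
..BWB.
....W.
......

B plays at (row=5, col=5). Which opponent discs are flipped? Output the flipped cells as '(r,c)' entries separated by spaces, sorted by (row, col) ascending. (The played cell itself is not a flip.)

Answer: (3,3) (4,4)

Derivation:
Dir NW: opp run (4,4) (3,3) capped by B -> flip
Dir N: first cell '.' (not opp) -> no flip
Dir NE: edge -> no flip
Dir W: first cell '.' (not opp) -> no flip
Dir E: edge -> no flip
Dir SW: edge -> no flip
Dir S: edge -> no flip
Dir SE: edge -> no flip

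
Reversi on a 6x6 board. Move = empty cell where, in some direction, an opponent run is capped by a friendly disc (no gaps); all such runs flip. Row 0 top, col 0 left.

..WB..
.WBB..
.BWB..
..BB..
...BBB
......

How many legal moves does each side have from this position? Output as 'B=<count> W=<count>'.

Answer: B=4 W=7

Derivation:
-- B to move --
(0,0): flips 2 -> legal
(0,1): flips 2 -> legal
(1,0): flips 1 -> legal
(2,0): no bracket -> illegal
(3,1): flips 1 -> legal
B mobility = 4
-- W to move --
(0,1): no bracket -> illegal
(0,4): flips 2 -> legal
(1,0): no bracket -> illegal
(1,4): flips 2 -> legal
(2,0): flips 1 -> legal
(2,4): flips 2 -> legal
(3,0): no bracket -> illegal
(3,1): flips 1 -> legal
(3,4): no bracket -> illegal
(3,5): no bracket -> illegal
(4,1): no bracket -> illegal
(4,2): flips 1 -> legal
(5,2): no bracket -> illegal
(5,3): no bracket -> illegal
(5,4): no bracket -> illegal
(5,5): flips 2 -> legal
W mobility = 7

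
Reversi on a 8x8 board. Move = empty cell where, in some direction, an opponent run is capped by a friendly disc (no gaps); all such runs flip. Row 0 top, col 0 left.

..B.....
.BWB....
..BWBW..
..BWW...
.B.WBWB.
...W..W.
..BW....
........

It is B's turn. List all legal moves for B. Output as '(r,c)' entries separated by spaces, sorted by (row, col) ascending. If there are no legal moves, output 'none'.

(0,1): no bracket -> illegal
(0,3): no bracket -> illegal
(1,4): flips 1 -> legal
(1,5): no bracket -> illegal
(1,6): no bracket -> illegal
(2,1): no bracket -> illegal
(2,6): flips 1 -> legal
(3,5): flips 2 -> legal
(3,6): no bracket -> illegal
(4,2): flips 2 -> legal
(4,7): no bracket -> illegal
(5,2): no bracket -> illegal
(5,4): flips 1 -> legal
(5,5): no bracket -> illegal
(5,7): no bracket -> illegal
(6,4): flips 1 -> legal
(6,5): no bracket -> illegal
(6,6): flips 1 -> legal
(6,7): no bracket -> illegal
(7,2): no bracket -> illegal
(7,3): flips 5 -> legal
(7,4): no bracket -> illegal

Answer: (1,4) (2,6) (3,5) (4,2) (5,4) (6,4) (6,6) (7,3)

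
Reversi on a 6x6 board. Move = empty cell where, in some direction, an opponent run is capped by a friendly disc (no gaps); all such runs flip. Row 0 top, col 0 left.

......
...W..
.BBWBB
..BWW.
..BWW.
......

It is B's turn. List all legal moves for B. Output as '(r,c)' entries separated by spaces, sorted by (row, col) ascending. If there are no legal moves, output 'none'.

Answer: (0,2) (0,4) (1,4) (3,5) (4,5) (5,2) (5,4) (5,5)

Derivation:
(0,2): flips 1 -> legal
(0,3): no bracket -> illegal
(0,4): flips 1 -> legal
(1,2): no bracket -> illegal
(1,4): flips 1 -> legal
(3,5): flips 2 -> legal
(4,5): flips 2 -> legal
(5,2): flips 2 -> legal
(5,3): no bracket -> illegal
(5,4): flips 3 -> legal
(5,5): flips 2 -> legal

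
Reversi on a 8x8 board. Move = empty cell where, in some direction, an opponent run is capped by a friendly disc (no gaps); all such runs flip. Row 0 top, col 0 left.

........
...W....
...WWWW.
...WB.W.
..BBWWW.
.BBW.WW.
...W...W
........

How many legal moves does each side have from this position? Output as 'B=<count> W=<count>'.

Answer: B=11 W=6

Derivation:
-- B to move --
(0,2): no bracket -> illegal
(0,3): flips 3 -> legal
(0,4): no bracket -> illegal
(1,2): flips 1 -> legal
(1,4): flips 1 -> legal
(1,5): flips 2 -> legal
(1,6): flips 1 -> legal
(1,7): no bracket -> illegal
(2,2): no bracket -> illegal
(2,7): no bracket -> illegal
(3,2): flips 1 -> legal
(3,5): no bracket -> illegal
(3,7): no bracket -> illegal
(4,7): flips 3 -> legal
(5,4): flips 2 -> legal
(5,7): no bracket -> illegal
(6,2): no bracket -> illegal
(6,4): flips 1 -> legal
(6,5): no bracket -> illegal
(6,6): no bracket -> illegal
(7,2): no bracket -> illegal
(7,3): flips 2 -> legal
(7,4): flips 1 -> legal
(7,6): no bracket -> illegal
(7,7): no bracket -> illegal
B mobility = 11
-- W to move --
(3,1): flips 1 -> legal
(3,2): no bracket -> illegal
(3,5): flips 1 -> legal
(4,0): no bracket -> illegal
(4,1): flips 3 -> legal
(5,0): flips 2 -> legal
(5,4): no bracket -> illegal
(6,0): flips 2 -> legal
(6,1): flips 3 -> legal
(6,2): no bracket -> illegal
W mobility = 6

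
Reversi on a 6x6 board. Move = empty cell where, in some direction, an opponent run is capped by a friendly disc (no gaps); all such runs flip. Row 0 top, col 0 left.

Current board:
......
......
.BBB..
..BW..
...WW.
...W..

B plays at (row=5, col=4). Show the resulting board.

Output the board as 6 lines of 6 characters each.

Place B at (5,4); scan 8 dirs for brackets.
Dir NW: opp run (4,3) capped by B -> flip
Dir N: opp run (4,4), next='.' -> no flip
Dir NE: first cell '.' (not opp) -> no flip
Dir W: opp run (5,3), next='.' -> no flip
Dir E: first cell '.' (not opp) -> no flip
Dir SW: edge -> no flip
Dir S: edge -> no flip
Dir SE: edge -> no flip
All flips: (4,3)

Answer: ......
......
.BBB..
..BW..
...BW.
...WB.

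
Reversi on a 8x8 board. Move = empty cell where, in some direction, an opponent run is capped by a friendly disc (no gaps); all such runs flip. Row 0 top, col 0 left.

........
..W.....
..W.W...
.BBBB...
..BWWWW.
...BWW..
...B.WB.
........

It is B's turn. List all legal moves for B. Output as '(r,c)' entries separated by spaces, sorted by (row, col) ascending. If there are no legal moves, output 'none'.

Answer: (0,2) (1,1) (1,3) (1,4) (1,5) (3,5) (3,6) (4,7) (5,2) (5,6) (6,4) (7,6)

Derivation:
(0,1): no bracket -> illegal
(0,2): flips 2 -> legal
(0,3): no bracket -> illegal
(1,1): flips 1 -> legal
(1,3): flips 1 -> legal
(1,4): flips 1 -> legal
(1,5): flips 1 -> legal
(2,1): no bracket -> illegal
(2,3): no bracket -> illegal
(2,5): no bracket -> illegal
(3,5): flips 1 -> legal
(3,6): flips 2 -> legal
(3,7): no bracket -> illegal
(4,7): flips 4 -> legal
(5,2): flips 1 -> legal
(5,6): flips 3 -> legal
(5,7): no bracket -> illegal
(6,4): flips 3 -> legal
(7,4): no bracket -> illegal
(7,5): no bracket -> illegal
(7,6): flips 3 -> legal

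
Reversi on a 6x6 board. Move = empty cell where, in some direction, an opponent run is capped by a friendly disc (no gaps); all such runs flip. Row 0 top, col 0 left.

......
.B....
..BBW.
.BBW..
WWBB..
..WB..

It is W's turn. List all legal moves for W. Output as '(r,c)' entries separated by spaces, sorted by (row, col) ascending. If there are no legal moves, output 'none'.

Answer: (0,0) (1,2) (1,3) (1,4) (2,1) (3,0) (3,4) (4,4) (5,1) (5,4)

Derivation:
(0,0): flips 2 -> legal
(0,1): no bracket -> illegal
(0,2): no bracket -> illegal
(1,0): no bracket -> illegal
(1,2): flips 3 -> legal
(1,3): flips 3 -> legal
(1,4): flips 2 -> legal
(2,0): no bracket -> illegal
(2,1): flips 3 -> legal
(3,0): flips 2 -> legal
(3,4): flips 1 -> legal
(4,4): flips 2 -> legal
(5,1): flips 1 -> legal
(5,4): flips 1 -> legal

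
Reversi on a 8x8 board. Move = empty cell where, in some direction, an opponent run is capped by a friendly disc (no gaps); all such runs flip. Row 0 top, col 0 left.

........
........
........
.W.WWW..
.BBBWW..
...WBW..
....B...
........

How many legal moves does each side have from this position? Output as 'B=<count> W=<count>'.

-- B to move --
(2,0): flips 1 -> legal
(2,1): flips 1 -> legal
(2,2): no bracket -> illegal
(2,3): flips 1 -> legal
(2,4): flips 3 -> legal
(2,5): flips 1 -> legal
(2,6): no bracket -> illegal
(3,0): no bracket -> illegal
(3,2): no bracket -> illegal
(3,6): flips 1 -> legal
(4,0): no bracket -> illegal
(4,6): flips 3 -> legal
(5,2): flips 1 -> legal
(5,6): flips 1 -> legal
(6,2): no bracket -> illegal
(6,3): flips 1 -> legal
(6,5): no bracket -> illegal
(6,6): no bracket -> illegal
B mobility = 10
-- W to move --
(3,0): no bracket -> illegal
(3,2): no bracket -> illegal
(4,0): flips 3 -> legal
(5,0): no bracket -> illegal
(5,1): flips 2 -> legal
(5,2): flips 1 -> legal
(6,3): flips 1 -> legal
(6,5): no bracket -> illegal
(7,3): flips 1 -> legal
(7,4): flips 2 -> legal
(7,5): flips 1 -> legal
W mobility = 7

Answer: B=10 W=7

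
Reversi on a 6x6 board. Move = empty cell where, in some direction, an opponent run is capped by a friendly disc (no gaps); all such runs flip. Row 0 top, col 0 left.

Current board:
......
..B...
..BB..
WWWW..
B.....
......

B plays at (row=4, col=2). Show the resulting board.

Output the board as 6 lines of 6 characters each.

Place B at (4,2); scan 8 dirs for brackets.
Dir NW: opp run (3,1), next='.' -> no flip
Dir N: opp run (3,2) capped by B -> flip
Dir NE: opp run (3,3), next='.' -> no flip
Dir W: first cell '.' (not opp) -> no flip
Dir E: first cell '.' (not opp) -> no flip
Dir SW: first cell '.' (not opp) -> no flip
Dir S: first cell '.' (not opp) -> no flip
Dir SE: first cell '.' (not opp) -> no flip
All flips: (3,2)

Answer: ......
..B...
..BB..
WWBW..
B.B...
......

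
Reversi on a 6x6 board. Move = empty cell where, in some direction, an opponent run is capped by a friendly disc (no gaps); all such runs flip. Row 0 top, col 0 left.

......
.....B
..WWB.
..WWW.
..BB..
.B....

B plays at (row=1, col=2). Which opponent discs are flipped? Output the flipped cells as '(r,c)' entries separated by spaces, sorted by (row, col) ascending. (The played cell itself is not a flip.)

Dir NW: first cell '.' (not opp) -> no flip
Dir N: first cell '.' (not opp) -> no flip
Dir NE: first cell '.' (not opp) -> no flip
Dir W: first cell '.' (not opp) -> no flip
Dir E: first cell '.' (not opp) -> no flip
Dir SW: first cell '.' (not opp) -> no flip
Dir S: opp run (2,2) (3,2) capped by B -> flip
Dir SE: opp run (2,3) (3,4), next='.' -> no flip

Answer: (2,2) (3,2)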